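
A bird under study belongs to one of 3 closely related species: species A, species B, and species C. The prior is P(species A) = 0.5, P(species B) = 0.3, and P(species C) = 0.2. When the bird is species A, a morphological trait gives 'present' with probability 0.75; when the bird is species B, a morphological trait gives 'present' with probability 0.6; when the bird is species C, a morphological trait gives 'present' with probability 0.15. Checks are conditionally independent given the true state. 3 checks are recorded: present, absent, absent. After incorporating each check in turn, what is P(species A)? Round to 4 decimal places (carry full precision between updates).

Each posterior becomes the prior for the next update.
After 'present': normaliser = 0.75·0.5000 + 0.6·0.3000 + 0.15·0.2000; P(species A) ≈ 0.6410, P(species B) ≈ 0.3077, P(species C) ≈ 0.0513
After 'absent': normaliser = 0.25·0.6410 + 0.4·0.3077 + 0.85·0.0513; P(species A) ≈ 0.4902, P(species B) ≈ 0.3765, P(species C) ≈ 0.1333
After 'absent': normaliser = 0.25·0.4902 + 0.4·0.3765 + 0.85·0.1333; P(species A) ≈ 0.3171, P(species B) ≈ 0.3896, P(species C) ≈ 0.2933

0.3171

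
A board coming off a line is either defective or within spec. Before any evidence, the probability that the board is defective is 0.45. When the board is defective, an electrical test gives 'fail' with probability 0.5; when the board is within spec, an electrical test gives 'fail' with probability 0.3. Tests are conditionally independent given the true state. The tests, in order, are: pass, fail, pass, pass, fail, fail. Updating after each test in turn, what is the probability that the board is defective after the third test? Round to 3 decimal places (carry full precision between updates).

0.410

Apply Bayes' rule sequentially, carrying P(defective) forward.
After 'pass': P(defective) = 0.5·0.4500 / (0.5·0.4500 + 0.7·0.5500) ≈ 0.3689
After 'fail': P(defective) = 0.5·0.3689 / (0.5·0.3689 + 0.3·0.6311) ≈ 0.4934
After 'pass': P(defective) = 0.5·0.4934 / (0.5·0.4934 + 0.7·0.5066) ≈ 0.4103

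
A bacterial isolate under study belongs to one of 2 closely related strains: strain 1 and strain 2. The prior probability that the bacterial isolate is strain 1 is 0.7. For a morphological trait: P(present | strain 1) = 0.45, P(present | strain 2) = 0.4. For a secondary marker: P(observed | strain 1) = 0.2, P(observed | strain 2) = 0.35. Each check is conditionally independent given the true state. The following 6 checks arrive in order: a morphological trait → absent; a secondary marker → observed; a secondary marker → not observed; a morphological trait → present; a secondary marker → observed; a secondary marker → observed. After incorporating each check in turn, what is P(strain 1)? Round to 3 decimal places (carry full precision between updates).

After a morphological trait='absent': P(strain 1) = 0.55·0.7000 / (0.55·0.7000 + 0.6·0.3000) ≈ 0.6814
After a secondary marker='observed': P(strain 1) = 0.2·0.6814 / (0.2·0.6814 + 0.35·0.3186) ≈ 0.5500
After a secondary marker='not observed': P(strain 1) = 0.8·0.5500 / (0.8·0.5500 + 0.65·0.4500) ≈ 0.6007
After a morphological trait='present': P(strain 1) = 0.45·0.6007 / (0.45·0.6007 + 0.4·0.3993) ≈ 0.6286
After a secondary marker='observed': P(strain 1) = 0.2·0.6286 / (0.2·0.6286 + 0.35·0.3714) ≈ 0.4916
After a secondary marker='observed': P(strain 1) = 0.2·0.4916 / (0.2·0.4916 + 0.35·0.5084) ≈ 0.3559

0.356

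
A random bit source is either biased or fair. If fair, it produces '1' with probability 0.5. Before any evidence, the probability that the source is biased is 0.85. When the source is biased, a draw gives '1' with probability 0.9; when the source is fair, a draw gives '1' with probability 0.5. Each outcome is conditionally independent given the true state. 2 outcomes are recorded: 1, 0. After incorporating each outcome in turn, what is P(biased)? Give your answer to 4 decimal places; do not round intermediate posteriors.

Apply Bayes' rule sequentially, carrying P(biased) forward.
After '1': P(biased) = 0.9·0.8500 / (0.9·0.8500 + 0.5·0.1500) ≈ 0.9107
After '0': P(biased) = 0.1·0.9107 / (0.1·0.9107 + 0.5·0.0893) ≈ 0.6711

0.6711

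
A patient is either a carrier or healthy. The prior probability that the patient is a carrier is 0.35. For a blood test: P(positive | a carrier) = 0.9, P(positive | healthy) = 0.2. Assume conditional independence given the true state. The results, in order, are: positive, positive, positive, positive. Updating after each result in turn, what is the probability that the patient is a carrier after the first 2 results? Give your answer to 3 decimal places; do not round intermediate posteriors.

After 'positive': P(carrier) = 0.9·0.3500 / (0.9·0.3500 + 0.2·0.6500) ≈ 0.7079
After 'positive': P(carrier) = 0.9·0.7079 / (0.9·0.7079 + 0.2·0.2921) ≈ 0.9160

0.916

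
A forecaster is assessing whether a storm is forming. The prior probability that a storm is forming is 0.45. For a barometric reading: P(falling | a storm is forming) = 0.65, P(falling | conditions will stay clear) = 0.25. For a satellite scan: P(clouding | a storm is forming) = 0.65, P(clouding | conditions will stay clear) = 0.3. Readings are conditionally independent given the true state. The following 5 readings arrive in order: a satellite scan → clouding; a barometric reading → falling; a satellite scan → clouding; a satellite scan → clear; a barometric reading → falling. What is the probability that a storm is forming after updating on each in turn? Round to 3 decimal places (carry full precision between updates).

After a satellite scan='clouding': P(storm) = 0.65·0.4500 / (0.65·0.4500 + 0.3·0.5500) ≈ 0.6393
After a barometric reading='falling': P(storm) = 0.65·0.6393 / (0.65·0.6393 + 0.25·0.3607) ≈ 0.8217
After a satellite scan='clouding': P(storm) = 0.65·0.8217 / (0.65·0.8217 + 0.3·0.1783) ≈ 0.9090
After a satellite scan='clear': P(storm) = 0.35·0.9090 / (0.35·0.9090 + 0.7·0.0910) ≈ 0.8331
After a barometric reading='falling': P(storm) = 0.65·0.8331 / (0.65·0.8331 + 0.25·0.1669) ≈ 0.9285

0.928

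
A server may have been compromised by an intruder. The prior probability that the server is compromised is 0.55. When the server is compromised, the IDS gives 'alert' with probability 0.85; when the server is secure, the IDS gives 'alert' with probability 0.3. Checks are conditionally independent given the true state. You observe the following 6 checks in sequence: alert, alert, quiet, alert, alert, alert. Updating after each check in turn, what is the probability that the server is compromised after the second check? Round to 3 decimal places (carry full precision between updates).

0.908

After 'alert': P(compromised) = 0.85·0.5500 / (0.85·0.5500 + 0.3·0.4500) ≈ 0.7759
After 'alert': P(compromised) = 0.85·0.7759 / (0.85·0.7759 + 0.3·0.2241) ≈ 0.9075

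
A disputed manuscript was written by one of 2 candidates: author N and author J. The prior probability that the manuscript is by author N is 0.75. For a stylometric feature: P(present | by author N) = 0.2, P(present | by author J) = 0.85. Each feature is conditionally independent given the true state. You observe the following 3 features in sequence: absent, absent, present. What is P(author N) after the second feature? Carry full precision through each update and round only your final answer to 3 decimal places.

Apply Bayes' rule sequentially, carrying P(author N) forward.
After 'absent': P(author N) = 0.8·0.7500 / (0.8·0.7500 + 0.15·0.2500) ≈ 0.9412
After 'absent': P(author N) = 0.8·0.9412 / (0.8·0.9412 + 0.15·0.0588) ≈ 0.9884

0.988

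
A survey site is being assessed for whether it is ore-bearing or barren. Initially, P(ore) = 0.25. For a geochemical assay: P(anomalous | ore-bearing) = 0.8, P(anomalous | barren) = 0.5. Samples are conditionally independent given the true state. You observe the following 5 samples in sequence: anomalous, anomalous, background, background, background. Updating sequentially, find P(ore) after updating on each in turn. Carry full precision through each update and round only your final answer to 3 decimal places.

0.052

After 'anomalous': P(ore) = 0.8·0.2500 / (0.8·0.2500 + 0.5·0.7500) ≈ 0.3478
After 'anomalous': P(ore) = 0.8·0.3478 / (0.8·0.3478 + 0.5·0.6522) ≈ 0.4604
After 'background': P(ore) = 0.2·0.4604 / (0.2·0.4604 + 0.5·0.5396) ≈ 0.2545
After 'background': P(ore) = 0.2·0.2545 / (0.2·0.2545 + 0.5·0.7455) ≈ 0.1201
After 'background': P(ore) = 0.2·0.1201 / (0.2·0.1201 + 0.5·0.8799) ≈ 0.0518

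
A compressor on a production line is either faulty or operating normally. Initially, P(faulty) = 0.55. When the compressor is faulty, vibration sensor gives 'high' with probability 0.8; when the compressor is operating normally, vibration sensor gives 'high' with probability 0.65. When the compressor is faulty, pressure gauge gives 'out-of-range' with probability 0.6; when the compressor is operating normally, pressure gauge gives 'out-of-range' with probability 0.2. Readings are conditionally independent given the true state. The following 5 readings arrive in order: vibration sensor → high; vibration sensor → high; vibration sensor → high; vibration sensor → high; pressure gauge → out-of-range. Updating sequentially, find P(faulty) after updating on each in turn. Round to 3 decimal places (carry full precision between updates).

Each posterior becomes the prior for the next update.
After vibration sensor='high': P(faulty) = 0.8·0.5500 / (0.8·0.5500 + 0.65·0.4500) ≈ 0.6007
After vibration sensor='high': P(faulty) = 0.8·0.6007 / (0.8·0.6007 + 0.65·0.3993) ≈ 0.6493
After vibration sensor='high': P(faulty) = 0.8·0.6493 / (0.8·0.6493 + 0.65·0.3507) ≈ 0.6950
After vibration sensor='high': P(faulty) = 0.8·0.6950 / (0.8·0.6950 + 0.65·0.3050) ≈ 0.7372
After pressure gauge='out-of-range': P(faulty) = 0.6·0.7372 / (0.6·0.7372 + 0.2·0.2628) ≈ 0.8938

0.894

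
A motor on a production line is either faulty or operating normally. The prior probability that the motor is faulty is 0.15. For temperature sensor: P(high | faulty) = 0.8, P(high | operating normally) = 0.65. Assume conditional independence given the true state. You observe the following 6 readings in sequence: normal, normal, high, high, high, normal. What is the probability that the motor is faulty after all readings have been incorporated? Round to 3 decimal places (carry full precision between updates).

After 'normal': P(faulty) = 0.2·0.1500 / (0.2·0.1500 + 0.35·0.8500) ≈ 0.0916
After 'normal': P(faulty) = 0.2·0.0916 / (0.2·0.0916 + 0.35·0.9084) ≈ 0.0545
After 'high': P(faulty) = 0.8·0.0545 / (0.8·0.0545 + 0.65·0.9455) ≈ 0.0662
After 'high': P(faulty) = 0.8·0.0662 / (0.8·0.0662 + 0.65·0.9338) ≈ 0.0803
After 'high': P(faulty) = 0.8·0.0803 / (0.8·0.0803 + 0.65·0.9197) ≈ 0.0970
After 'normal': P(faulty) = 0.2·0.0970 / (0.2·0.0970 + 0.35·0.9030) ≈ 0.0578

0.058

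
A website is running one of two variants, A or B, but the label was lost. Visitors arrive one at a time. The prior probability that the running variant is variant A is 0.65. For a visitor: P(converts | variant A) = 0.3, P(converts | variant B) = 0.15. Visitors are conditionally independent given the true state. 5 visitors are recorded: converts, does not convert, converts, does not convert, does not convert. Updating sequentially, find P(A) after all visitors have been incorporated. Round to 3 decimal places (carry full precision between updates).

0.806

After 'converts': P(A) = 0.3·0.6500 / (0.3·0.6500 + 0.15·0.3500) ≈ 0.7879
After 'does not convert': P(A) = 0.7·0.7879 / (0.7·0.7879 + 0.85·0.2121) ≈ 0.7536
After 'converts': P(A) = 0.3·0.7536 / (0.3·0.7536 + 0.15·0.2464) ≈ 0.8595
After 'does not convert': P(A) = 0.7·0.8595 / (0.7·0.8595 + 0.85·0.1405) ≈ 0.8344
After 'does not convert': P(A) = 0.7·0.8344 / (0.7·0.8344 + 0.85·0.1656) ≈ 0.8058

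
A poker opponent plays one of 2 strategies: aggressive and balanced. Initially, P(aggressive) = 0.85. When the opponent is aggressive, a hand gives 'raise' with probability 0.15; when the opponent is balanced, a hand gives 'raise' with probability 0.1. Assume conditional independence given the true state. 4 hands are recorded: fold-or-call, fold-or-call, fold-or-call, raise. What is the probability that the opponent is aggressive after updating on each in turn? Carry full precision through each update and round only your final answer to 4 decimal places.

After 'fold-or-call': P(aggressive) = 0.85·0.8500 / (0.85·0.8500 + 0.9·0.1500) ≈ 0.8426
After 'fold-or-call': P(aggressive) = 0.85·0.8426 / (0.85·0.8426 + 0.9·0.1574) ≈ 0.8348
After 'fold-or-call': P(aggressive) = 0.85·0.8348 / (0.85·0.8348 + 0.9·0.1652) ≈ 0.8268
After 'raise': P(aggressive) = 0.15·0.8268 / (0.15·0.8268 + 0.1·0.1732) ≈ 0.8775

0.8775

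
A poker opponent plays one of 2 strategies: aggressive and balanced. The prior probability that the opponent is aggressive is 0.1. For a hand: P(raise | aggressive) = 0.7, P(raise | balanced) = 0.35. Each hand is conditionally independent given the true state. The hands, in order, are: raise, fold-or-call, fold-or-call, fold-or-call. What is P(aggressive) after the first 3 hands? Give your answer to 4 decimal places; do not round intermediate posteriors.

0.0452

After 'raise': P(aggressive) = 0.7·0.1000 / (0.7·0.1000 + 0.35·0.9000) ≈ 0.1818
After 'fold-or-call': P(aggressive) = 0.3·0.1818 / (0.3·0.1818 + 0.65·0.8182) ≈ 0.0930
After 'fold-or-call': P(aggressive) = 0.3·0.0930 / (0.3·0.0930 + 0.65·0.9070) ≈ 0.0452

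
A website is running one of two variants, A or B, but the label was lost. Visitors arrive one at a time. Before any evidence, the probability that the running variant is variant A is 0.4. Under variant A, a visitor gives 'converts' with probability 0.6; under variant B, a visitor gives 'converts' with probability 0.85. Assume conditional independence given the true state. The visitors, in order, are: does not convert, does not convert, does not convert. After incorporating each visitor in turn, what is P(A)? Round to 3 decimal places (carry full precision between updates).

After 'does not convert': P(A) = 0.4·0.4000 / (0.4·0.4000 + 0.15·0.6000) ≈ 0.6400
After 'does not convert': P(A) = 0.4·0.6400 / (0.4·0.6400 + 0.15·0.3600) ≈ 0.8258
After 'does not convert': P(A) = 0.4·0.8258 / (0.4·0.8258 + 0.15·0.1742) ≈ 0.9267

0.927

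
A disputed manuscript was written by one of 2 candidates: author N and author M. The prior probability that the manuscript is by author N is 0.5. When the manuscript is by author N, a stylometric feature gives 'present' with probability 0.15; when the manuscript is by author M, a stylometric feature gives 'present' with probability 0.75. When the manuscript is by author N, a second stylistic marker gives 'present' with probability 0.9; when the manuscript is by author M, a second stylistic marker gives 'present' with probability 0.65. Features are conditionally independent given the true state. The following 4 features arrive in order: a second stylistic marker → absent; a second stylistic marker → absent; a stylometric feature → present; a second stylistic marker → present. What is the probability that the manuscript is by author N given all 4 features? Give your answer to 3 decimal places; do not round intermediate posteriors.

After a second stylistic marker='absent': P(author N) = 0.1·0.5000 / (0.1·0.5000 + 0.35·0.5000) ≈ 0.2222
After a second stylistic marker='absent': P(author N) = 0.1·0.2222 / (0.1·0.2222 + 0.35·0.7778) ≈ 0.0755
After a stylometric feature='present': P(author N) = 0.15·0.0755 / (0.15·0.0755 + 0.75·0.9245) ≈ 0.0161
After a second stylistic marker='present': P(author N) = 0.9·0.0161 / (0.9·0.0161 + 0.65·0.9839) ≈ 0.0221

0.022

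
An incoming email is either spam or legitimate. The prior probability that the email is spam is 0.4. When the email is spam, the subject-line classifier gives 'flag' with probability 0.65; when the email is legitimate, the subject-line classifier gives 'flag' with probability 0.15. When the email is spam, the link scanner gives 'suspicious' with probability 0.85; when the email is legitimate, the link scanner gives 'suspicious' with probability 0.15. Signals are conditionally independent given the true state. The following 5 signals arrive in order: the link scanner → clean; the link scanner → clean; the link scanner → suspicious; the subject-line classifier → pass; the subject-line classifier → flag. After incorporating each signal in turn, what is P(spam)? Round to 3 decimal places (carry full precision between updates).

0.173

After the link scanner='clean': P(spam) = 0.15·0.4000 / (0.15·0.4000 + 0.85·0.6000) ≈ 0.1053
After the link scanner='clean': P(spam) = 0.15·0.1053 / (0.15·0.1053 + 0.85·0.8947) ≈ 0.0203
After the link scanner='suspicious': P(spam) = 0.85·0.0203 / (0.85·0.0203 + 0.15·0.9797) ≈ 0.1053
After the subject-line classifier='pass': P(spam) = 0.35·0.1053 / (0.35·0.1053 + 0.85·0.8947) ≈ 0.0462
After the subject-line classifier='flag': P(spam) = 0.65·0.0462 / (0.65·0.0462 + 0.15·0.9538) ≈ 0.1735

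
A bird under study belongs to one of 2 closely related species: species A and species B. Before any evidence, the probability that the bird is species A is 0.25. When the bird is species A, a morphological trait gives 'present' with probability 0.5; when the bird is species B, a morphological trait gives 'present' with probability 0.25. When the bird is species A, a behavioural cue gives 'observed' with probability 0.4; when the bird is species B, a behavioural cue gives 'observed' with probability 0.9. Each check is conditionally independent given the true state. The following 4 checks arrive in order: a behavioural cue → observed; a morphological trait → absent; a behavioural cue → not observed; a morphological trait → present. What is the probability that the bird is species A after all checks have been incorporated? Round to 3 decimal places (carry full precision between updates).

After a behavioural cue='observed': P(species A) = 0.4·0.2500 / (0.4·0.2500 + 0.9·0.7500) ≈ 0.1290
After a morphological trait='absent': P(species A) = 0.5·0.1290 / (0.5·0.1290 + 0.75·0.8710) ≈ 0.0899
After a behavioural cue='not observed': P(species A) = 0.6·0.0899 / (0.6·0.0899 + 0.1·0.9101) ≈ 0.3721
After a morphological trait='present': P(species A) = 0.5·0.3721 / (0.5·0.3721 + 0.25·0.6279) ≈ 0.5424

0.542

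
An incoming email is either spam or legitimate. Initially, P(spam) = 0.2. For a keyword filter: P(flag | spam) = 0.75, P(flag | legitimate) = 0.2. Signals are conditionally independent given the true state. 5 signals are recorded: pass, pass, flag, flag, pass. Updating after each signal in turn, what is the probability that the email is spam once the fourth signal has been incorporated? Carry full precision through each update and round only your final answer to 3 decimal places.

After 'pass': P(spam) = 0.25·0.2000 / (0.25·0.2000 + 0.8·0.8000) ≈ 0.0725
After 'pass': P(spam) = 0.25·0.0725 / (0.25·0.0725 + 0.8·0.9275) ≈ 0.0238
After 'flag': P(spam) = 0.75·0.0238 / (0.75·0.0238 + 0.2·0.9762) ≈ 0.0839
After 'flag': P(spam) = 0.75·0.0839 / (0.75·0.0839 + 0.2·0.9161) ≈ 0.2556

0.256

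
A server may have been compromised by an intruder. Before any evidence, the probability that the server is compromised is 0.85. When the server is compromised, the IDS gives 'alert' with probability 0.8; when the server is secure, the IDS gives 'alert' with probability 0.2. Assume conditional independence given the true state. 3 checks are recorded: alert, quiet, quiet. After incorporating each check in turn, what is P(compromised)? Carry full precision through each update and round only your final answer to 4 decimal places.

Apply Bayes' rule sequentially, carrying P(compromised) forward.
After 'alert': P(compromised) = 0.8·0.8500 / (0.8·0.8500 + 0.2·0.1500) ≈ 0.9577
After 'quiet': P(compromised) = 0.2·0.9577 / (0.2·0.9577 + 0.8·0.0423) ≈ 0.8500
After 'quiet': P(compromised) = 0.2·0.8500 / (0.2·0.8500 + 0.8·0.1500) ≈ 0.5862

0.5862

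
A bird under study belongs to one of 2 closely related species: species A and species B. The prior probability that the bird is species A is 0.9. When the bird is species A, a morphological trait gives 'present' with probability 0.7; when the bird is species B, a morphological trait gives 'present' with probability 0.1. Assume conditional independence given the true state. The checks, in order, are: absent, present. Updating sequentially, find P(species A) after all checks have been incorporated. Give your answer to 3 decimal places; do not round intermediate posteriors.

0.955

Apply Bayes' rule sequentially, carrying P(species A) forward.
After 'absent': P(species A) = 0.3·0.9000 / (0.3·0.9000 + 0.9·0.1000) ≈ 0.7500
After 'present': P(species A) = 0.7·0.7500 / (0.7·0.7500 + 0.1·0.2500) ≈ 0.9545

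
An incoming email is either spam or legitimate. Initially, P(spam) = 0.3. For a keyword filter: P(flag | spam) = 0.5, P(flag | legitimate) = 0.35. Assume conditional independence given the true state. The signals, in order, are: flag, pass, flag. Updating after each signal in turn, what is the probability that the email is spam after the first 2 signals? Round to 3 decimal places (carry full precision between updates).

0.320

Apply Bayes' rule sequentially, carrying P(spam) forward.
After 'flag': P(spam) = 0.5·0.3000 / (0.5·0.3000 + 0.35·0.7000) ≈ 0.3797
After 'pass': P(spam) = 0.5·0.3797 / (0.5·0.3797 + 0.65·0.6203) ≈ 0.3202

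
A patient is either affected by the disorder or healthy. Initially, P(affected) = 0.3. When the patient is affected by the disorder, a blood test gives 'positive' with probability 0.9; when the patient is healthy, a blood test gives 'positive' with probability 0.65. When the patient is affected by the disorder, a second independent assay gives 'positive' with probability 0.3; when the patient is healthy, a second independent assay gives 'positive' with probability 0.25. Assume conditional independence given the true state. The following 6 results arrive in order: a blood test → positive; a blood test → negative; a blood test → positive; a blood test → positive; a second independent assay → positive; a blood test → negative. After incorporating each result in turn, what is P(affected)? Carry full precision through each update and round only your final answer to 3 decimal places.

0.100

Each posterior becomes the prior for the next update.
After a blood test='positive': P(affected) = 0.9·0.3000 / (0.9·0.3000 + 0.65·0.7000) ≈ 0.3724
After a blood test='negative': P(affected) = 0.1·0.3724 / (0.1·0.3724 + 0.35·0.6276) ≈ 0.1450
After a blood test='positive': P(affected) = 0.9·0.1450 / (0.9·0.1450 + 0.65·0.8550) ≈ 0.1901
After a blood test='positive': P(affected) = 0.9·0.1901 / (0.9·0.1901 + 0.65·0.8099) ≈ 0.2453
After a second independent assay='positive': P(affected) = 0.3·0.2453 / (0.3·0.2453 + 0.25·0.7547) ≈ 0.2806
After a blood test='negative': P(affected) = 0.1·0.2806 / (0.1·0.2806 + 0.35·0.7194) ≈ 0.1003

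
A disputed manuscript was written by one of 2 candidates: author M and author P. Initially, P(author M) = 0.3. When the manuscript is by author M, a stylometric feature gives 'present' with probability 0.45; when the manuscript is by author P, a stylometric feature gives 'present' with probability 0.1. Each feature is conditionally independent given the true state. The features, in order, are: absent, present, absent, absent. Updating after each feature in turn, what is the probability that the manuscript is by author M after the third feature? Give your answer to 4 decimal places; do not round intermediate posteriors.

Apply Bayes' rule sequentially, carrying P(author M) forward.
After 'absent': P(author M) = 0.55·0.3000 / (0.55·0.3000 + 0.9·0.7000) ≈ 0.2075
After 'present': P(author M) = 0.45·0.2075 / (0.45·0.2075 + 0.1·0.7925) ≈ 0.5410
After 'absent': P(author M) = 0.55·0.5410 / (0.55·0.5410 + 0.9·0.4590) ≈ 0.4187

0.4187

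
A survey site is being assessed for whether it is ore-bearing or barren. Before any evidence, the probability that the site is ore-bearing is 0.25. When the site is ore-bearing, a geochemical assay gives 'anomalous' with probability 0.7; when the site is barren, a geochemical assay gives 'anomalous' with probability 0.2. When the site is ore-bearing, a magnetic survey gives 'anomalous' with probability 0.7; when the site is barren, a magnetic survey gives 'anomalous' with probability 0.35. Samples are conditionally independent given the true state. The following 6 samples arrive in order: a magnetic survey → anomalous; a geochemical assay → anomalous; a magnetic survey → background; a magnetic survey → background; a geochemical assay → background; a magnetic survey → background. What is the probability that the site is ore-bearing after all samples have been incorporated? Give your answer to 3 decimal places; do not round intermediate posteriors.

Apply Bayes' rule sequentially, carrying P(ore) forward.
After a magnetic survey='anomalous': P(ore) = 0.7·0.2500 / (0.7·0.2500 + 0.35·0.7500) ≈ 0.4000
After a geochemical assay='anomalous': P(ore) = 0.7·0.4000 / (0.7·0.4000 + 0.2·0.6000) ≈ 0.7000
After a magnetic survey='background': P(ore) = 0.3·0.7000 / (0.3·0.7000 + 0.65·0.3000) ≈ 0.5185
After a magnetic survey='background': P(ore) = 0.3·0.5185 / (0.3·0.5185 + 0.65·0.4815) ≈ 0.3320
After a geochemical assay='background': P(ore) = 0.3·0.3320 / (0.3·0.3320 + 0.8·0.6680) ≈ 0.1571
After a magnetic survey='background': P(ore) = 0.3·0.1571 / (0.3·0.1571 + 0.65·0.8429) ≈ 0.0792

0.079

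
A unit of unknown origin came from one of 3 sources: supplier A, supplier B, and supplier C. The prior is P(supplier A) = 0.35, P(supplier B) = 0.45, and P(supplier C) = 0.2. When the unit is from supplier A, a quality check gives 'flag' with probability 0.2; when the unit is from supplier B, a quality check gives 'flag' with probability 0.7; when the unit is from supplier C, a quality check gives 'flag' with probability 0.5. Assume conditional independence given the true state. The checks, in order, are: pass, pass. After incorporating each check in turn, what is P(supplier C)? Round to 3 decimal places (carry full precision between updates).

Each posterior becomes the prior for the next update.
After 'pass': normaliser = 0.8·0.3500 + 0.3·0.4500 + 0.5·0.2000; P(supplier A) ≈ 0.5437, P(supplier B) ≈ 0.2621, P(supplier C) ≈ 0.1942
After 'pass': normaliser = 0.8·0.5437 + 0.3·0.2621 + 0.5·0.1942; P(supplier A) ≈ 0.7122, P(supplier B) ≈ 0.1288, P(supplier C) ≈ 0.1590

0.159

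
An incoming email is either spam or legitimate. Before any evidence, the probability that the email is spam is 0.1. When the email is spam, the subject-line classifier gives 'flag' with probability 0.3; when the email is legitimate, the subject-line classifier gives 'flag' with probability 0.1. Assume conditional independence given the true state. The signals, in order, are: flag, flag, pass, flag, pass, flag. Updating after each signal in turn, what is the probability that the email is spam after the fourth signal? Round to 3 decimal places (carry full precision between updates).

0.700

Each posterior becomes the prior for the next update.
After 'flag': P(spam) = 0.3·0.1000 / (0.3·0.1000 + 0.1·0.9000) ≈ 0.2500
After 'flag': P(spam) = 0.3·0.2500 / (0.3·0.2500 + 0.1·0.7500) ≈ 0.5000
After 'pass': P(spam) = 0.7·0.5000 / (0.7·0.5000 + 0.9·0.5000) ≈ 0.4375
After 'flag': P(spam) = 0.3·0.4375 / (0.3·0.4375 + 0.1·0.5625) ≈ 0.7000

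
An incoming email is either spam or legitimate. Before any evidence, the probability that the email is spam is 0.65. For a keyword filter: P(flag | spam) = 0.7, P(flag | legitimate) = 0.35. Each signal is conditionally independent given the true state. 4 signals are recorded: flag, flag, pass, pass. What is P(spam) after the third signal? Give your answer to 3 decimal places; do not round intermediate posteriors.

After 'flag': P(spam) = 0.7·0.6500 / (0.7·0.6500 + 0.35·0.3500) ≈ 0.7879
After 'flag': P(spam) = 0.7·0.7879 / (0.7·0.7879 + 0.35·0.2121) ≈ 0.8814
After 'pass': P(spam) = 0.3·0.8814 / (0.3·0.8814 + 0.65·0.1186) ≈ 0.7742

0.774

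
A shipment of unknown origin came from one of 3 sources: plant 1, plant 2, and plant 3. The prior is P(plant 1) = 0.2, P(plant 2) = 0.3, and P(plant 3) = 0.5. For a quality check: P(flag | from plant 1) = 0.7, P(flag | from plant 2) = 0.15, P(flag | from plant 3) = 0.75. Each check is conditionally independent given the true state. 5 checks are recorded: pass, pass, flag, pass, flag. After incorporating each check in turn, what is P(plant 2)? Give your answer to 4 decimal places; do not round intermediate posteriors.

0.3706

After 'pass': normaliser = 0.3·0.2000 + 0.85·0.3000 + 0.25·0.5000; P(plant 1) ≈ 0.1364, P(plant 2) ≈ 0.5795, P(plant 3) ≈ 0.2841
After 'pass': normaliser = 0.3·0.1364 + 0.85·0.5795 + 0.25·0.2841; P(plant 1) ≈ 0.0677, P(plant 2) ≈ 0.8148, P(plant 3) ≈ 0.1175
After 'flag': normaliser = 0.7·0.0677 + 0.15·0.8148 + 0.75·0.1175; P(plant 1) ≈ 0.1838, P(plant 2) ≈ 0.4743, P(plant 3) ≈ 0.3419
After 'pass': normaliser = 0.3·0.1838 + 0.85·0.4743 + 0.25·0.3419; P(plant 1) ≈ 0.1014, P(plant 2) ≈ 0.7414, P(plant 3) ≈ 0.1572
After 'flag': normaliser = 0.7·0.1014 + 0.15·0.7414 + 0.75·0.1572; P(plant 1) ≈ 0.2365, P(plant 2) ≈ 0.3706, P(plant 3) ≈ 0.3929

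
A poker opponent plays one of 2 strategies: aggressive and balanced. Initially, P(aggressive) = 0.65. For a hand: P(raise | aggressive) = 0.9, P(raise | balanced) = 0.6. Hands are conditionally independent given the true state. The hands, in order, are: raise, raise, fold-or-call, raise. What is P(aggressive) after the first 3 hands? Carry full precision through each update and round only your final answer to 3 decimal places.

After 'raise': P(aggressive) = 0.9·0.6500 / (0.9·0.6500 + 0.6·0.3500) ≈ 0.7358
After 'raise': P(aggressive) = 0.9·0.7358 / (0.9·0.7358 + 0.6·0.2642) ≈ 0.8069
After 'fold-or-call': P(aggressive) = 0.1·0.8069 / (0.1·0.8069 + 0.4·0.1931) ≈ 0.5109

0.511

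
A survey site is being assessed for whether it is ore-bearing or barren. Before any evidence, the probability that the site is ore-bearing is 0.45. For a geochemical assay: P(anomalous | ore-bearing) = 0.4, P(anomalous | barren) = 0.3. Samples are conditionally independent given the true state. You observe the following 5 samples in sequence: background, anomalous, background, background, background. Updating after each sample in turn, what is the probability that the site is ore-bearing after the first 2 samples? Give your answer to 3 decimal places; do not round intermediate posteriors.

After 'background': P(ore) = 0.6·0.4500 / (0.6·0.4500 + 0.7·0.5500) ≈ 0.4122
After 'anomalous': P(ore) = 0.4·0.4122 / (0.4·0.4122 + 0.3·0.5878) ≈ 0.4832

0.483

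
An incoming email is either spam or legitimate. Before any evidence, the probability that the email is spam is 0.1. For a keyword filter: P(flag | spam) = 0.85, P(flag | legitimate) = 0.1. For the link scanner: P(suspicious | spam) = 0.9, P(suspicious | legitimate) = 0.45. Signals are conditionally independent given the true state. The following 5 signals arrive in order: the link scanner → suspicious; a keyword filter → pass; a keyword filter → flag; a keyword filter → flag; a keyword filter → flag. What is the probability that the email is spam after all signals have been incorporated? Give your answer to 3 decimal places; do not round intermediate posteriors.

After the link scanner='suspicious': P(spam) = 0.9·0.1000 / (0.9·0.1000 + 0.45·0.9000) ≈ 0.1818
After a keyword filter='pass': P(spam) = 0.15·0.1818 / (0.15·0.1818 + 0.9·0.8182) ≈ 0.0357
After a keyword filter='flag': P(spam) = 0.85·0.0357 / (0.85·0.0357 + 0.1·0.9643) ≈ 0.2394
After a keyword filter='flag': P(spam) = 0.85·0.2394 / (0.85·0.2394 + 0.1·0.7606) ≈ 0.7280
After a keyword filter='flag': P(spam) = 0.85·0.7280 / (0.85·0.7280 + 0.1·0.2720) ≈ 0.9579

0.958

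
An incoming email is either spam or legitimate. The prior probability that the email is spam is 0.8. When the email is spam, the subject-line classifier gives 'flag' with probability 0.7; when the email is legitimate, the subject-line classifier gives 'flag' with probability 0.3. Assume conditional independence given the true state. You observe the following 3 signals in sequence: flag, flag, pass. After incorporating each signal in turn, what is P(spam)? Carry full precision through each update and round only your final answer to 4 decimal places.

0.9032

After 'flag': P(spam) = 0.7·0.8000 / (0.7·0.8000 + 0.3·0.2000) ≈ 0.9032
After 'flag': P(spam) = 0.7·0.9032 / (0.7·0.9032 + 0.3·0.0968) ≈ 0.9561
After 'pass': P(spam) = 0.3·0.9561 / (0.3·0.9561 + 0.7·0.0439) ≈ 0.9032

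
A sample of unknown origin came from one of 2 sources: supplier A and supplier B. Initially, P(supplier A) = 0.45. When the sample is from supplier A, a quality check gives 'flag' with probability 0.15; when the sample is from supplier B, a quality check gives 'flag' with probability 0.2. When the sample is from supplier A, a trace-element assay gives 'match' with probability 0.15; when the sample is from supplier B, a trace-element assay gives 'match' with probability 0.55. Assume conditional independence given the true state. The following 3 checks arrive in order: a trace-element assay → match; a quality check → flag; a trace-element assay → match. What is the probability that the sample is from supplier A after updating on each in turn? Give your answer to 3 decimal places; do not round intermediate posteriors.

After a trace-element assay='match': P(supplier A) = 0.15·0.4500 / (0.15·0.4500 + 0.55·0.5500) ≈ 0.1824
After a quality check='flag': P(supplier A) = 0.15·0.1824 / (0.15·0.1824 + 0.2·0.8176) ≈ 0.1434
After a trace-element assay='match': P(supplier A) = 0.15·0.1434 / (0.15·0.1434 + 0.55·0.8566) ≈ 0.0437

0.044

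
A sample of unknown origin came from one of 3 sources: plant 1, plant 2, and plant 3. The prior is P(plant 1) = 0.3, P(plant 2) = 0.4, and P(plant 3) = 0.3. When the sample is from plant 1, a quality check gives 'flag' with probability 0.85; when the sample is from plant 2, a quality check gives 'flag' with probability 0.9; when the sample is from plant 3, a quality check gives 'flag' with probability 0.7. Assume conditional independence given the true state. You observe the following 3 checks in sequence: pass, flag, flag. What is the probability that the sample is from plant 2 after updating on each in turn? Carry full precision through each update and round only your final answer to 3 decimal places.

0.297

After 'pass': normaliser = 0.15·0.3000 + 0.1·0.4000 + 0.3·0.3000; P(plant 1) ≈ 0.2571, P(plant 2) ≈ 0.2286, P(plant 3) ≈ 0.5143
After 'flag': normaliser = 0.85·0.2571 + 0.9·0.2286 + 0.7·0.5143; P(plant 1) ≈ 0.2787, P(plant 2) ≈ 0.2623, P(plant 3) ≈ 0.4590
After 'flag': normaliser = 0.85·0.2787 + 0.9·0.2623 + 0.7·0.4590; P(plant 1) ≈ 0.2982, P(plant 2) ≈ 0.2972, P(plant 3) ≈ 0.4045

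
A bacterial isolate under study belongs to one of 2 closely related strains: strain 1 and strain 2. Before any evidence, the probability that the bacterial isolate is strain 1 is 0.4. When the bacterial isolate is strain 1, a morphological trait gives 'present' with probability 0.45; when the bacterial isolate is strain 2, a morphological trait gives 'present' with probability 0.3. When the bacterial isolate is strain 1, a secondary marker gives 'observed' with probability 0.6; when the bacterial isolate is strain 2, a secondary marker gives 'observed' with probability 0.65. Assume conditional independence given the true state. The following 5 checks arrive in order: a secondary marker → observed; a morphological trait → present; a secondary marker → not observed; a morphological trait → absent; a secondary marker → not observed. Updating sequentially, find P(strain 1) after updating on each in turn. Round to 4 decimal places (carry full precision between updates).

0.4865

Apply Bayes' rule sequentially, carrying P(strain 1) forward.
After a secondary marker='observed': P(strain 1) = 0.6·0.4000 / (0.6·0.4000 + 0.65·0.6000) ≈ 0.3810
After a morphological trait='present': P(strain 1) = 0.45·0.3810 / (0.45·0.3810 + 0.3·0.6190) ≈ 0.4800
After a secondary marker='not observed': P(strain 1) = 0.4·0.4800 / (0.4·0.4800 + 0.35·0.5200) ≈ 0.5134
After a morphological trait='absent': P(strain 1) = 0.55·0.5134 / (0.55·0.5134 + 0.7·0.4866) ≈ 0.4532
After a secondary marker='not observed': P(strain 1) = 0.4·0.4532 / (0.4·0.4532 + 0.35·0.5468) ≈ 0.4865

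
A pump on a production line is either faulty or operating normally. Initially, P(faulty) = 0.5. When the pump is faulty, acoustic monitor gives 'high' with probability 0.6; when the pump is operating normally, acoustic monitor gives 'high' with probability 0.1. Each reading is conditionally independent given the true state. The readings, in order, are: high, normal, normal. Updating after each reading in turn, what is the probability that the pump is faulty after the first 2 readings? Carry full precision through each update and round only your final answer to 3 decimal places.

After 'high': P(faulty) = 0.6·0.5000 / (0.6·0.5000 + 0.1·0.5000) ≈ 0.8571
After 'normal': P(faulty) = 0.4·0.8571 / (0.4·0.8571 + 0.9·0.1429) ≈ 0.7273

0.727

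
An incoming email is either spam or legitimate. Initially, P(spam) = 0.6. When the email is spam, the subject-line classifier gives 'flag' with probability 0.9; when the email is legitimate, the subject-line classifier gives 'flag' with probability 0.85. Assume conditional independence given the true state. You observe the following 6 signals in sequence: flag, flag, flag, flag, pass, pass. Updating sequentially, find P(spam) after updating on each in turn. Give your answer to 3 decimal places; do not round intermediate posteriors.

Apply Bayes' rule sequentially, carrying P(spam) forward.
After 'flag': P(spam) = 0.9·0.6000 / (0.9·0.6000 + 0.85·0.4000) ≈ 0.6136
After 'flag': P(spam) = 0.9·0.6136 / (0.9·0.6136 + 0.85·0.3864) ≈ 0.6271
After 'flag': P(spam) = 0.9·0.6271 / (0.9·0.6271 + 0.85·0.3729) ≈ 0.6404
After 'flag': P(spam) = 0.9·0.6404 / (0.9·0.6404 + 0.85·0.3596) ≈ 0.6534
After 'pass': P(spam) = 0.1·0.6534 / (0.1·0.6534 + 0.15·0.3466) ≈ 0.5569
After 'pass': P(spam) = 0.1·0.5569 / (0.1·0.5569 + 0.15·0.4431) ≈ 0.4559

0.456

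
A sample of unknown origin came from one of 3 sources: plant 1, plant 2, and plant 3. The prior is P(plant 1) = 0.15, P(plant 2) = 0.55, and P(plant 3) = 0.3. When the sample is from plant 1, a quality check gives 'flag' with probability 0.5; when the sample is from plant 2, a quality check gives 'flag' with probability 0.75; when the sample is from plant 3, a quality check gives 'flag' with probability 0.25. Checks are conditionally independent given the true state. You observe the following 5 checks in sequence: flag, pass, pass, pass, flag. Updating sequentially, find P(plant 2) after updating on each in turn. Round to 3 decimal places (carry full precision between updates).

0.277

Apply Bayes' rule sequentially, carrying P(plant 2) forward.
After 'flag': normaliser = 0.5·0.1500 + 0.75·0.5500 + 0.25·0.3000; P(plant 1) ≈ 0.1333, P(plant 2) ≈ 0.7333, P(plant 3) ≈ 0.1333
After 'pass': normaliser = 0.5·0.1333 + 0.25·0.7333 + 0.75·0.1333; P(plant 1) ≈ 0.1905, P(plant 2) ≈ 0.5238, P(plant 3) ≈ 0.2857
After 'pass': normaliser = 0.5·0.1905 + 0.25·0.5238 + 0.75·0.2857; P(plant 1) ≈ 0.2162, P(plant 2) ≈ 0.2973, P(plant 3) ≈ 0.4865
After 'pass': normaliser = 0.5·0.2162 + 0.25·0.2973 + 0.75·0.4865; P(plant 1) ≈ 0.1975, P(plant 2) ≈ 0.1358, P(plant 3) ≈ 0.6667
After 'flag': normaliser = 0.5·0.1975 + 0.75·0.1358 + 0.25·0.6667; P(plant 1) ≈ 0.2689, P(plant 2) ≈ 0.2773, P(plant 3) ≈ 0.4538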